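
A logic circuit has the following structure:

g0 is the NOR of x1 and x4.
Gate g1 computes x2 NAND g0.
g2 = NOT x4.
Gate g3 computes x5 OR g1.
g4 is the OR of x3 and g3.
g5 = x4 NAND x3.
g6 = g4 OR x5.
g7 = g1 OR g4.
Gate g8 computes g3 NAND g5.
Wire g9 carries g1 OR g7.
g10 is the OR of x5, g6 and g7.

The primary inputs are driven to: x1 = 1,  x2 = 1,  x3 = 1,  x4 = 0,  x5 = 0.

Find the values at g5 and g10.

g5 = 1, g10 = 1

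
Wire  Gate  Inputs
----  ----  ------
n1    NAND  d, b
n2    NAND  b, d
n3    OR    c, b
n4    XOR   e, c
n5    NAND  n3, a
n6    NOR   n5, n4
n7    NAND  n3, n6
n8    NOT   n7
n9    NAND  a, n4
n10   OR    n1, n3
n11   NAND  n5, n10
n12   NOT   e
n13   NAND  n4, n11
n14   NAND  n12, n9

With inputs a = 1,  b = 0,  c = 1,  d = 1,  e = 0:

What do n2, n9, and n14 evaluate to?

n2 = 1  n9 = 0  n14 = 1

n2 = b NAND d = 0 NAND 1 = 1
n4 = e XOR c = 0 XOR 1 = 1
n9 = a NAND n4 = 1 NAND 1 = 0
n12 = NOT e = NOT 0 = 1
n14 = n12 NAND n9 = 1 NAND 0 = 1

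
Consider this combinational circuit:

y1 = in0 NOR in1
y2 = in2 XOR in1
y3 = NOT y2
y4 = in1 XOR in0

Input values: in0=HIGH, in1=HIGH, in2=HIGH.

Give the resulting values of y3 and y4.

y2 = in2 XOR in1 = HIGH XOR HIGH = LOW
y3 = NOT y2 = NOT LOW = HIGH
y4 = in1 XOR in0 = HIGH XOR HIGH = LOW

y3 = HIGH  y4 = LOW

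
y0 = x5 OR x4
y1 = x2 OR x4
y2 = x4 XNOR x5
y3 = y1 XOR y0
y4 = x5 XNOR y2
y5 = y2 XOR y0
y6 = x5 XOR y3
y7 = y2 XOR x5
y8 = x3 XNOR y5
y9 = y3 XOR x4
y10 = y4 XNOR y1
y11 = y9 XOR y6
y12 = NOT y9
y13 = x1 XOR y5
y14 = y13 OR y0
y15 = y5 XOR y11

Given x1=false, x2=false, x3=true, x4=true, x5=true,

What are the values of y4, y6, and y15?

y4 = true, y6 = true, y15 = false

y0 = x5 OR x4 = true OR true = true
y1 = x2 OR x4 = false OR true = true
y2 = x4 XNOR x5 = true XNOR true = true
y3 = y1 XOR y0 = true XOR true = false
y4 = x5 XNOR y2 = true XNOR true = true
y5 = y2 XOR y0 = true XOR true = false
y6 = x5 XOR y3 = true XOR false = true
y9 = y3 XOR x4 = false XOR true = true
y11 = y9 XOR y6 = true XOR true = false
y15 = y5 XOR y11 = false XOR false = false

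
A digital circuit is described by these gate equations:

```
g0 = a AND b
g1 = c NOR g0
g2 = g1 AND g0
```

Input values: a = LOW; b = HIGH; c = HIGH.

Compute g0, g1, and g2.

g0 = a AND b = LOW AND HIGH = LOW
g1 = c NOR g0 = HIGH NOR LOW = LOW
g2 = g1 AND g0 = LOW AND LOW = LOW

g0 = LOW, g1 = LOW, g2 = LOW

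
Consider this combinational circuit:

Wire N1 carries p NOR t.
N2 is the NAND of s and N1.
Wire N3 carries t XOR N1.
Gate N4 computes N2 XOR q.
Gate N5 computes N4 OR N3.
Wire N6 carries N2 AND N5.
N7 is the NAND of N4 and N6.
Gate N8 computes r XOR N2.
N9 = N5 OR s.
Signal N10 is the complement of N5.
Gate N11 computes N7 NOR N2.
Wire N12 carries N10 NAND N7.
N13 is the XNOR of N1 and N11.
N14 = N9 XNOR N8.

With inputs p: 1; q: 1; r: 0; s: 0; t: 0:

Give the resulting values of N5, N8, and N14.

N5 = 0, N8 = 1, N14 = 0

N1 = p NOR t = 1 NOR 0 = 0
N2 = s NAND N1 = 0 NAND 0 = 1
N3 = t XOR N1 = 0 XOR 0 = 0
N4 = N2 XOR q = 1 XOR 1 = 0
N5 = N4 OR N3 = 0 OR 0 = 0
N8 = r XOR N2 = 0 XOR 1 = 1
N9 = N5 OR s = 0 OR 0 = 0
N14 = N9 XNOR N8 = 0 XNOR 1 = 0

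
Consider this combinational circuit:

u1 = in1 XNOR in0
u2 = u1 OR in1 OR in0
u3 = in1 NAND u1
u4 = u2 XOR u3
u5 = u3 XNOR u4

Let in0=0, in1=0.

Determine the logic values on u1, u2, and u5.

u1 = 1; u2 = 1; u5 = 0

u1 = in1 XNOR in0 = 0 XNOR 0 = 1
u2 = u1 OR in1 OR in0 = 1 OR 0 OR 0 = 1
u3 = in1 NAND u1 = 0 NAND 1 = 1
u4 = u2 XOR u3 = 1 XOR 1 = 0
u5 = u3 XNOR u4 = 1 XNOR 0 = 0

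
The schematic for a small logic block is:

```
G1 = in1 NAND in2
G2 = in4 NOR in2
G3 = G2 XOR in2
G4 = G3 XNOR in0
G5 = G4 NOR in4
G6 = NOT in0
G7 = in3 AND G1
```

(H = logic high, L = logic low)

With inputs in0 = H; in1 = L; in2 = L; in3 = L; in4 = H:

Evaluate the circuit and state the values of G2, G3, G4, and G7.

G2 = L, G3 = L, G4 = L, G7 = L

G1 = in1 NAND in2 = L NAND L = H
G2 = in4 NOR in2 = H NOR L = L
G3 = G2 XOR in2 = L XOR L = L
G4 = G3 XNOR in0 = L XNOR H = L
G7 = in3 AND G1 = L AND H = L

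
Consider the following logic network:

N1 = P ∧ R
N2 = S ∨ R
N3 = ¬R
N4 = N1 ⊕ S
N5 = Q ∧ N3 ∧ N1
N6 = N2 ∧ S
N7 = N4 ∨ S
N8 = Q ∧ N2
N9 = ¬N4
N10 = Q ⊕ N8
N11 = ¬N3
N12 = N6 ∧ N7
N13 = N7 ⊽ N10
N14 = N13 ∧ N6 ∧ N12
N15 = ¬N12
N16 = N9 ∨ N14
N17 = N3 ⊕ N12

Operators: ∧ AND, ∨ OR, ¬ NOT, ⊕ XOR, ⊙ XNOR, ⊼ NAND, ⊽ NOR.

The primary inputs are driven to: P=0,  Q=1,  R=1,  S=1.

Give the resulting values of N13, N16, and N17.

N13 = 0, N16 = 0, N17 = 1

N1 = P AND R = 0 AND 1 = 0
N2 = S OR R = 1 OR 1 = 1
N3 = NOT R = NOT 1 = 0
N4 = N1 XOR S = 0 XOR 1 = 1
N6 = N2 AND S = 1 AND 1 = 1
N7 = N4 OR S = 1 OR 1 = 1
N8 = Q AND N2 = 1 AND 1 = 1
N9 = NOT N4 = NOT 1 = 0
N10 = Q XOR N8 = 1 XOR 1 = 0
N12 = N6 AND N7 = 1 AND 1 = 1
N13 = N7 NOR N10 = 1 NOR 0 = 0
N14 = N13 AND N6 AND N12 = 0 AND 1 AND 1 = 0
N16 = N9 OR N14 = 0 OR 0 = 0
N17 = N3 XOR N12 = 0 XOR 1 = 1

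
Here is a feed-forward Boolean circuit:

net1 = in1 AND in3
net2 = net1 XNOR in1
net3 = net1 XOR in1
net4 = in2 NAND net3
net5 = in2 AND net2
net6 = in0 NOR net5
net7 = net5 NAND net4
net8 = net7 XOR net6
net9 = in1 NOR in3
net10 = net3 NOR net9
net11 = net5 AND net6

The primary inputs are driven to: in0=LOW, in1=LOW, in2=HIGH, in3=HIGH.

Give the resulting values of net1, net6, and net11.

net1 = LOW, net6 = LOW, net11 = LOW

net1 = in1 AND in3 = LOW AND HIGH = LOW
net2 = net1 XNOR in1 = LOW XNOR LOW = HIGH
net5 = in2 AND net2 = HIGH AND HIGH = HIGH
net6 = in0 NOR net5 = LOW NOR HIGH = LOW
net11 = net5 AND net6 = HIGH AND LOW = LOW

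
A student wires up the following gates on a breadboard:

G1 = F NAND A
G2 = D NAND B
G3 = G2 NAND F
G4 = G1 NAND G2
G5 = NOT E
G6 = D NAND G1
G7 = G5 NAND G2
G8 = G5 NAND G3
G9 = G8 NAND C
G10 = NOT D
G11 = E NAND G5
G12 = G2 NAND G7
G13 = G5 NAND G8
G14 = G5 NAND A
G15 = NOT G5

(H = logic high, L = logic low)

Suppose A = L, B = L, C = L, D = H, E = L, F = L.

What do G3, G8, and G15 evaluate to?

G2 = D NAND B = H NAND L = H
G3 = G2 NAND F = H NAND L = H
G5 = NOT E = NOT L = H
G8 = G5 NAND G3 = H NAND H = L
G15 = NOT G5 = NOT H = L

G3 = H; G8 = L; G15 = L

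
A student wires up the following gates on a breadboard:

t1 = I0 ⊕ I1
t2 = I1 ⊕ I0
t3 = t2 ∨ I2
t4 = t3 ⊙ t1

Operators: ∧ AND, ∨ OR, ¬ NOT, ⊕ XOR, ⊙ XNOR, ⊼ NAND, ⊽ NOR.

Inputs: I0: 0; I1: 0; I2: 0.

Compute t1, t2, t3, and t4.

t1 = 0, t2 = 0, t3 = 0, t4 = 1

t1 = I0 XOR I1 = 0 XOR 0 = 0
t2 = I1 XOR I0 = 0 XOR 0 = 0
t3 = t2 OR I2 = 0 OR 0 = 0
t4 = t3 XNOR t1 = 0 XNOR 0 = 1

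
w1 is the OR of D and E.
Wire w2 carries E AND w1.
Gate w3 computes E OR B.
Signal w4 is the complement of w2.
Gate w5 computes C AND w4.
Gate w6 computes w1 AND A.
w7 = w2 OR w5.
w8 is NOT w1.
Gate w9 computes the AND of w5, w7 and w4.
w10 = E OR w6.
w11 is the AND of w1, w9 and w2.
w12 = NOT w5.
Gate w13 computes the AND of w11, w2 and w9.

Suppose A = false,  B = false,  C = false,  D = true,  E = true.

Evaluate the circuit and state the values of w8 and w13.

w1 = D OR E = true OR true = true
w2 = E AND w1 = true AND true = true
w4 = NOT w2 = NOT true = false
w5 = C AND w4 = false AND false = false
w7 = w2 OR w5 = true OR false = true
w8 = NOT w1 = NOT true = false
w9 = w5 AND w7 AND w4 = false AND true AND false = false
w11 = w1 AND w9 AND w2 = true AND false AND true = false
w13 = w11 AND w2 AND w9 = false AND true AND false = false

w8 = false, w13 = false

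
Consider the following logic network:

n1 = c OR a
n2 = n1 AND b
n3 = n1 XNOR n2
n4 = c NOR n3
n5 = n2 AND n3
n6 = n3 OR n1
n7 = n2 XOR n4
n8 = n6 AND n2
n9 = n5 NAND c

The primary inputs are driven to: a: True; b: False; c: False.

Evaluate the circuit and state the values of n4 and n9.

n1 = c OR a = False OR True = True
n2 = n1 AND b = True AND False = False
n3 = n1 XNOR n2 = True XNOR False = False
n4 = c NOR n3 = False NOR False = True
n5 = n2 AND n3 = False AND False = False
n9 = n5 NAND c = False NAND False = True

n4 = True; n9 = True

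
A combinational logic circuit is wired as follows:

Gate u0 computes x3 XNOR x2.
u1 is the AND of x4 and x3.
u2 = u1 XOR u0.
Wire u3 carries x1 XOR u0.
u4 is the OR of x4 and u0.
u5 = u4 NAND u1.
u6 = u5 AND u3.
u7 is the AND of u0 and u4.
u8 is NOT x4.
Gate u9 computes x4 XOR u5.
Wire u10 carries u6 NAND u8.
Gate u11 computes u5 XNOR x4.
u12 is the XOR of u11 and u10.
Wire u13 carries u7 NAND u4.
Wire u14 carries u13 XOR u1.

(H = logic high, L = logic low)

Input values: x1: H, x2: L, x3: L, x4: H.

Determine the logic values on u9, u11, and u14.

u9 = L, u11 = H, u14 = L

u0 = x3 XNOR x2 = L XNOR L = H
u1 = x4 AND x3 = H AND L = L
u4 = x4 OR u0 = H OR H = H
u5 = u4 NAND u1 = H NAND L = H
u7 = u0 AND u4 = H AND H = H
u9 = x4 XOR u5 = H XOR H = L
u11 = u5 XNOR x4 = H XNOR H = H
u13 = u7 NAND u4 = H NAND H = L
u14 = u13 XOR u1 = L XOR L = L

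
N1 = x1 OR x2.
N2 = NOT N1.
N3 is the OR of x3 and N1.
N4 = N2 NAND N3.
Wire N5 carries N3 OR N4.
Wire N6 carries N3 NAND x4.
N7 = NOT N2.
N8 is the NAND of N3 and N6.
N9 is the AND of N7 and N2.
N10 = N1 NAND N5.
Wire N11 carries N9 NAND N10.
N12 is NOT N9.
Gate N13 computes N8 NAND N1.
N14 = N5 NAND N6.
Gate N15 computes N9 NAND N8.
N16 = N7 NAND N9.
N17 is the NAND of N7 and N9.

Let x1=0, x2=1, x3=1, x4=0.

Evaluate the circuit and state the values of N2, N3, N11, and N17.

N1 = x1 OR x2 = 0 OR 1 = 1
N2 = NOT N1 = NOT 1 = 0
N3 = x3 OR N1 = 1 OR 1 = 1
N4 = N2 NAND N3 = 0 NAND 1 = 1
N5 = N3 OR N4 = 1 OR 1 = 1
N7 = NOT N2 = NOT 0 = 1
N9 = N7 AND N2 = 1 AND 0 = 0
N10 = N1 NAND N5 = 1 NAND 1 = 0
N11 = N9 NAND N10 = 0 NAND 0 = 1
N17 = N7 NAND N9 = 1 NAND 0 = 1

N2 = 0, N3 = 1, N11 = 1, N17 = 1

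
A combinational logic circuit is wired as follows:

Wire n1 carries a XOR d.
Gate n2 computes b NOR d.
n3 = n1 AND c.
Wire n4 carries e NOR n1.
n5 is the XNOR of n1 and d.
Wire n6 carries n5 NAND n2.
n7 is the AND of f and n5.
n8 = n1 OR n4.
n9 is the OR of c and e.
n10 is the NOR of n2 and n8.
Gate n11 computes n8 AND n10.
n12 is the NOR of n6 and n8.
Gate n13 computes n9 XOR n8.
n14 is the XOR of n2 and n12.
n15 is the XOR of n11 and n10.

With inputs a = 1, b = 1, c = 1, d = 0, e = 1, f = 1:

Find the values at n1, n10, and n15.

n1 = 1  n10 = 0  n15 = 0

n1 = a XOR d = 1 XOR 0 = 1
n2 = b NOR d = 1 NOR 0 = 0
n4 = e NOR n1 = 1 NOR 1 = 0
n8 = n1 OR n4 = 1 OR 0 = 1
n10 = n2 NOR n8 = 0 NOR 1 = 0
n11 = n8 AND n10 = 1 AND 0 = 0
n15 = n11 XOR n10 = 0 XOR 0 = 0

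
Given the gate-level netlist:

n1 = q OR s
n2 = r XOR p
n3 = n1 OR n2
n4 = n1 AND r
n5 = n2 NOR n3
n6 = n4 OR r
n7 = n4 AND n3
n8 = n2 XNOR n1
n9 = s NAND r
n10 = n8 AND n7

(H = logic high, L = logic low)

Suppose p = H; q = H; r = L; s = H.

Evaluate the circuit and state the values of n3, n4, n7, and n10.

n3 = H, n4 = L, n7 = L, n10 = L

n1 = q OR s = H OR H = H
n2 = r XOR p = L XOR H = H
n3 = n1 OR n2 = H OR H = H
n4 = n1 AND r = H AND L = L
n7 = n4 AND n3 = L AND H = L
n8 = n2 XNOR n1 = H XNOR H = H
n10 = n8 AND n7 = H AND L = L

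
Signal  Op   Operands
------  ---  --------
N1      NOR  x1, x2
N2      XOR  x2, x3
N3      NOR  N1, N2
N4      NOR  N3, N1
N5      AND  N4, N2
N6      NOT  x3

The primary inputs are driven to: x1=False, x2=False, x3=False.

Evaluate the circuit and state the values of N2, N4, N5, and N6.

N1 = x1 NOR x2 = False NOR False = True
N2 = x2 XOR x3 = False XOR False = False
N3 = N1 NOR N2 = True NOR False = False
N4 = N3 NOR N1 = False NOR True = False
N5 = N4 AND N2 = False AND False = False
N6 = NOT x3 = NOT False = True

N2 = False; N4 = False; N5 = False; N6 = True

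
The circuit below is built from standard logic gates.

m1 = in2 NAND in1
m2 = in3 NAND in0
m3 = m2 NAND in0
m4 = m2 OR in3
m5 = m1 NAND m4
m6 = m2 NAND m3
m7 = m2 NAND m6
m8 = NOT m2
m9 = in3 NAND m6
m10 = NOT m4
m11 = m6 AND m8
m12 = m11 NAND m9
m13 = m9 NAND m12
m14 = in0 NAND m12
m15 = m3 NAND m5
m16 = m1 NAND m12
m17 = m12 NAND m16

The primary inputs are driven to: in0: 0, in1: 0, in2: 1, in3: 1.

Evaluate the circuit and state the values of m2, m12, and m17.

m1 = in2 NAND in1 = 1 NAND 0 = 1
m2 = in3 NAND in0 = 1 NAND 0 = 1
m3 = m2 NAND in0 = 1 NAND 0 = 1
m6 = m2 NAND m3 = 1 NAND 1 = 0
m8 = NOT m2 = NOT 1 = 0
m9 = in3 NAND m6 = 1 NAND 0 = 1
m11 = m6 AND m8 = 0 AND 0 = 0
m12 = m11 NAND m9 = 0 NAND 1 = 1
m16 = m1 NAND m12 = 1 NAND 1 = 0
m17 = m12 NAND m16 = 1 NAND 0 = 1

m2 = 1, m12 = 1, m17 = 1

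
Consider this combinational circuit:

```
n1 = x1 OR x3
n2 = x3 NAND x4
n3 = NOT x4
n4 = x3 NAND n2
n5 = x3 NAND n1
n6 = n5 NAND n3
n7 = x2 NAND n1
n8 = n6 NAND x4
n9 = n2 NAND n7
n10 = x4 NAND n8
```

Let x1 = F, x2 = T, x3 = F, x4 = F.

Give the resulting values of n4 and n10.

n4 = T, n10 = T

n1 = x1 OR x3 = F OR F = F
n2 = x3 NAND x4 = F NAND F = T
n3 = NOT x4 = NOT F = T
n4 = x3 NAND n2 = F NAND T = T
n5 = x3 NAND n1 = F NAND F = T
n6 = n5 NAND n3 = T NAND T = F
n8 = n6 NAND x4 = F NAND F = T
n10 = x4 NAND n8 = F NAND T = T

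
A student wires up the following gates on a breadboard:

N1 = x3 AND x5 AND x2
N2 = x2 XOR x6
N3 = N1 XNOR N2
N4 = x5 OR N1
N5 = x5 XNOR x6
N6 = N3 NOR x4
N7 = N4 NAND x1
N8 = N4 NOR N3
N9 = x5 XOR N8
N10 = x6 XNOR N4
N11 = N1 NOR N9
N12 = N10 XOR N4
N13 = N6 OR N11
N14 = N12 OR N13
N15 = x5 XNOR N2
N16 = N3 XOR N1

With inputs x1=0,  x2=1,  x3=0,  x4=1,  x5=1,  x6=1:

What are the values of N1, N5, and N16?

N1 = x3 AND x5 AND x2 = 0 AND 1 AND 1 = 0
N2 = x2 XOR x6 = 1 XOR 1 = 0
N3 = N1 XNOR N2 = 0 XNOR 0 = 1
N5 = x5 XNOR x6 = 1 XNOR 1 = 1
N16 = N3 XOR N1 = 1 XOR 0 = 1

N1 = 0  N5 = 1  N16 = 1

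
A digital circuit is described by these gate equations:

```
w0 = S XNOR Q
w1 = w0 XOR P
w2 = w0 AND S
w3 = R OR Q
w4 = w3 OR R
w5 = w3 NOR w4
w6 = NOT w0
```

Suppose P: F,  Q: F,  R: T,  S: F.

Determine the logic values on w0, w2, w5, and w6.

w0 = T, w2 = F, w5 = F, w6 = F

w0 = S XNOR Q = F XNOR F = T
w2 = w0 AND S = T AND F = F
w3 = R OR Q = T OR F = T
w4 = w3 OR R = T OR T = T
w5 = w3 NOR w4 = T NOR T = F
w6 = NOT w0 = NOT T = F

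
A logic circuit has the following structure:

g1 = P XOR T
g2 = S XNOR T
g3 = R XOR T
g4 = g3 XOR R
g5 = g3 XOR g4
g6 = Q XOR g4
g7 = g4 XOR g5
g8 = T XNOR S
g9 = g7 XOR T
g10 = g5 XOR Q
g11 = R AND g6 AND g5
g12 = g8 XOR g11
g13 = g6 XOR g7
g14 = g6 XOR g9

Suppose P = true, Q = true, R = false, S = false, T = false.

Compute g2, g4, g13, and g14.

g2 = true, g4 = false, g13 = true, g14 = true

g2 = S XNOR T = false XNOR false = true
g3 = R XOR T = false XOR false = false
g4 = g3 XOR R = false XOR false = false
g5 = g3 XOR g4 = false XOR false = false
g6 = Q XOR g4 = true XOR false = true
g7 = g4 XOR g5 = false XOR false = false
g9 = g7 XOR T = false XOR false = false
g13 = g6 XOR g7 = true XOR false = true
g14 = g6 XOR g9 = true XOR false = true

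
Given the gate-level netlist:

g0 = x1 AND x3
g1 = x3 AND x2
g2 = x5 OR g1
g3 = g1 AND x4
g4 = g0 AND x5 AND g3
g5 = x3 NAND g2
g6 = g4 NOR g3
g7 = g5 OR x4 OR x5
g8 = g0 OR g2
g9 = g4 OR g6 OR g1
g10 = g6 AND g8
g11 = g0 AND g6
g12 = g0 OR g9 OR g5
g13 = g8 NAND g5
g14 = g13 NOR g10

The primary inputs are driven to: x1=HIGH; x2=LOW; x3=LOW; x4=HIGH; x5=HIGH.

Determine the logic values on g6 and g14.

g0 = x1 AND x3 = HIGH AND LOW = LOW
g1 = x3 AND x2 = LOW AND LOW = LOW
g2 = x5 OR g1 = HIGH OR LOW = HIGH
g3 = g1 AND x4 = LOW AND HIGH = LOW
g4 = g0 AND x5 AND g3 = LOW AND HIGH AND LOW = LOW
g5 = x3 NAND g2 = LOW NAND HIGH = HIGH
g6 = g4 NOR g3 = LOW NOR LOW = HIGH
g8 = g0 OR g2 = LOW OR HIGH = HIGH
g10 = g6 AND g8 = HIGH AND HIGH = HIGH
g13 = g8 NAND g5 = HIGH NAND HIGH = LOW
g14 = g13 NOR g10 = LOW NOR HIGH = LOW

g6 = HIGH, g14 = LOW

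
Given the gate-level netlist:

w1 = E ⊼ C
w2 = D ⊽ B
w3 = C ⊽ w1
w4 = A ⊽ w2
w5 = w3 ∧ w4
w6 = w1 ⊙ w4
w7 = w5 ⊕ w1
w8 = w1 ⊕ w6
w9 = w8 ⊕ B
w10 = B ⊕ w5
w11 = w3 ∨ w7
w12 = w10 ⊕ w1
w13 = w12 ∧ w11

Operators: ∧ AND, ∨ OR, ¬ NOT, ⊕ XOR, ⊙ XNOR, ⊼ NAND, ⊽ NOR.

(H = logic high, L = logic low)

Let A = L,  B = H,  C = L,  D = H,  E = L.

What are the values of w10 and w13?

w1 = E NAND C = L NAND L = H
w2 = D NOR B = H NOR H = L
w3 = C NOR w1 = L NOR H = L
w4 = A NOR w2 = L NOR L = H
w5 = w3 AND w4 = L AND H = L
w7 = w5 XOR w1 = L XOR H = H
w10 = B XOR w5 = H XOR L = H
w11 = w3 OR w7 = L OR H = H
w12 = w10 XOR w1 = H XOR H = L
w13 = w12 AND w11 = L AND H = L

w10 = H, w13 = L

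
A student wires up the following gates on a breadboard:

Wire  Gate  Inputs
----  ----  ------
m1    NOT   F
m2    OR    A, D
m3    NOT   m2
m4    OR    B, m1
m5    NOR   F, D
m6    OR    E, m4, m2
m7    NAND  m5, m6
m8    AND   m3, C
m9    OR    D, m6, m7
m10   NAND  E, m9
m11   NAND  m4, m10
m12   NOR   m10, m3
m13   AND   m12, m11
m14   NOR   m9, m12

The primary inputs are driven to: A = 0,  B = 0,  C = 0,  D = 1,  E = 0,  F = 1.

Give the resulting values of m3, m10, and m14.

m3 = 0; m10 = 1; m14 = 0

m1 = NOT F = NOT 1 = 0
m2 = A OR D = 0 OR 1 = 1
m3 = NOT m2 = NOT 1 = 0
m4 = B OR m1 = 0 OR 0 = 0
m5 = F NOR D = 1 NOR 1 = 0
m6 = E OR m4 OR m2 = 0 OR 0 OR 1 = 1
m7 = m5 NAND m6 = 0 NAND 1 = 1
m9 = D OR m6 OR m7 = 1 OR 1 OR 1 = 1
m10 = E NAND m9 = 0 NAND 1 = 1
m12 = m10 NOR m3 = 1 NOR 0 = 0
m14 = m9 NOR m12 = 1 NOR 0 = 0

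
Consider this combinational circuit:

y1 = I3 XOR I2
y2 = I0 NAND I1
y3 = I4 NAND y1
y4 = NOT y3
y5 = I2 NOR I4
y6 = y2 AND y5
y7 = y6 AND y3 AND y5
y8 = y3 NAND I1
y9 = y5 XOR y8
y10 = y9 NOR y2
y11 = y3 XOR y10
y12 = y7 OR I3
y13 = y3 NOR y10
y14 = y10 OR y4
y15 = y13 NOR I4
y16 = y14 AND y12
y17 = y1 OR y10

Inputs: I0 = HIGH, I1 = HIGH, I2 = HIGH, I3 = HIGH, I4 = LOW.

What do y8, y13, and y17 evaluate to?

y1 = I3 XOR I2 = HIGH XOR HIGH = LOW
y2 = I0 NAND I1 = HIGH NAND HIGH = LOW
y3 = I4 NAND y1 = LOW NAND LOW = HIGH
y5 = I2 NOR I4 = HIGH NOR LOW = LOW
y8 = y3 NAND I1 = HIGH NAND HIGH = LOW
y9 = y5 XOR y8 = LOW XOR LOW = LOW
y10 = y9 NOR y2 = LOW NOR LOW = HIGH
y13 = y3 NOR y10 = HIGH NOR HIGH = LOW
y17 = y1 OR y10 = LOW OR HIGH = HIGH

y8 = LOW, y13 = LOW, y17 = HIGH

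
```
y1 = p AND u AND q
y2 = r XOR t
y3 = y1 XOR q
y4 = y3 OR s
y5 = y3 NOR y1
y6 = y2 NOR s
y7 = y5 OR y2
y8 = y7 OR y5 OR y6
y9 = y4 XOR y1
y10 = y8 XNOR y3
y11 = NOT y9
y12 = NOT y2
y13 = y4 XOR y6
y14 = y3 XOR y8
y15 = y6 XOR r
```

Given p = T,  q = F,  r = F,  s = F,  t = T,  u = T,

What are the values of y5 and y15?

y5 = T; y15 = F

y1 = p AND u AND q = T AND T AND F = F
y2 = r XOR t = F XOR T = T
y3 = y1 XOR q = F XOR F = F
y5 = y3 NOR y1 = F NOR F = T
y6 = y2 NOR s = T NOR F = F
y15 = y6 XOR r = F XOR F = F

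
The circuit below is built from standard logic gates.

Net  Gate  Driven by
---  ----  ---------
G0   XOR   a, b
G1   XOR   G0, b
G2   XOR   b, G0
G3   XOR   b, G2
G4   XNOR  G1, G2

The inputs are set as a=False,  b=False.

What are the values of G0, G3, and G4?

G0 = False, G3 = False, G4 = True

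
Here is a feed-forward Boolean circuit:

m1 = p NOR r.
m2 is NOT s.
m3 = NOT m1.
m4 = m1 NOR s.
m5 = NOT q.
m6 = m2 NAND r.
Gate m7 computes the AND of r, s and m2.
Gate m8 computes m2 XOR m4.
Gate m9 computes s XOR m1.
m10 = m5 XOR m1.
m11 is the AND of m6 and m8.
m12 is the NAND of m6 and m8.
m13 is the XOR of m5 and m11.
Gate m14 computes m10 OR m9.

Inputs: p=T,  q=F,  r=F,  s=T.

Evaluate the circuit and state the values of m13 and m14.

m13 = T; m14 = T

m1 = p NOR r = T NOR F = F
m2 = NOT s = NOT T = F
m4 = m1 NOR s = F NOR T = F
m5 = NOT q = NOT F = T
m6 = m2 NAND r = F NAND F = T
m8 = m2 XOR m4 = F XOR F = F
m9 = s XOR m1 = T XOR F = T
m10 = m5 XOR m1 = T XOR F = T
m11 = m6 AND m8 = T AND F = F
m13 = m5 XOR m11 = T XOR F = T
m14 = m10 OR m9 = T OR T = T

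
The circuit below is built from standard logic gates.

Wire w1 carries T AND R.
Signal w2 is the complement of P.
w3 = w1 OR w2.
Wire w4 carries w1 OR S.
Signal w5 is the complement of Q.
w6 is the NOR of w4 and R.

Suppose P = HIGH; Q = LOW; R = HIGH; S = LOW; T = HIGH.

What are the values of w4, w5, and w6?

w1 = T AND R = HIGH AND HIGH = HIGH
w4 = w1 OR S = HIGH OR LOW = HIGH
w5 = NOT Q = NOT LOW = HIGH
w6 = w4 NOR R = HIGH NOR HIGH = LOW

w4 = HIGH, w5 = HIGH, w6 = LOW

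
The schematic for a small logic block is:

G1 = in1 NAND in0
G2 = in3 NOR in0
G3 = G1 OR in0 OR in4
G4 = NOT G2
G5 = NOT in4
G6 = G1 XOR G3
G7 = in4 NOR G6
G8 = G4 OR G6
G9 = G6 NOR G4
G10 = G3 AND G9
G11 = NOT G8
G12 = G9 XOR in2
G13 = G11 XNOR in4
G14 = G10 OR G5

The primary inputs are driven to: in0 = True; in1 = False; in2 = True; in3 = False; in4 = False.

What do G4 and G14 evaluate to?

G4 = True; G14 = True

G1 = in1 NAND in0 = False NAND True = True
G2 = in3 NOR in0 = False NOR True = False
G3 = G1 OR in0 OR in4 = True OR True OR False = True
G4 = NOT G2 = NOT False = True
G5 = NOT in4 = NOT False = True
G6 = G1 XOR G3 = True XOR True = False
G9 = G6 NOR G4 = False NOR True = False
G10 = G3 AND G9 = True AND False = False
G14 = G10 OR G5 = False OR True = True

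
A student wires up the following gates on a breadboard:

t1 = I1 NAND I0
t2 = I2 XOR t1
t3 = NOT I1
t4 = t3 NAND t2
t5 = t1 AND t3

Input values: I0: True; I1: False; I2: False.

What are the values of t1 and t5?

t1 = True, t5 = True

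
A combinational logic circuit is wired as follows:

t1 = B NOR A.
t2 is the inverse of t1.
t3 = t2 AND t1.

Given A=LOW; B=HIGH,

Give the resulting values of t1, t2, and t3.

t1 = LOW, t2 = HIGH, t3 = LOW

t1 = B NOR A = HIGH NOR LOW = LOW
t2 = NOT t1 = NOT LOW = HIGH
t3 = t2 AND t1 = HIGH AND LOW = LOW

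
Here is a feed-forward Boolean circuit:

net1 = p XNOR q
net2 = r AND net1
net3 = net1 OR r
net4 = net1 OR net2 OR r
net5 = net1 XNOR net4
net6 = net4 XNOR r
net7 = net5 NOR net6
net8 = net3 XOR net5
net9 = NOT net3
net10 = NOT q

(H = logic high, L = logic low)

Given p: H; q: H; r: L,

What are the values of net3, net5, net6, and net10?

net3 = H, net5 = H, net6 = L, net10 = L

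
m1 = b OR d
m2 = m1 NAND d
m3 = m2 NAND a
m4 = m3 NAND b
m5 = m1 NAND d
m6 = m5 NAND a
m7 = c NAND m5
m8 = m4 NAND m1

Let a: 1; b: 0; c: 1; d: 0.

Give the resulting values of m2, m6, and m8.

m2 = 1  m6 = 0  m8 = 1

m1 = b OR d = 0 OR 0 = 0
m2 = m1 NAND d = 0 NAND 0 = 1
m3 = m2 NAND a = 1 NAND 1 = 0
m4 = m3 NAND b = 0 NAND 0 = 1
m5 = m1 NAND d = 0 NAND 0 = 1
m6 = m5 NAND a = 1 NAND 1 = 0
m8 = m4 NAND m1 = 1 NAND 0 = 1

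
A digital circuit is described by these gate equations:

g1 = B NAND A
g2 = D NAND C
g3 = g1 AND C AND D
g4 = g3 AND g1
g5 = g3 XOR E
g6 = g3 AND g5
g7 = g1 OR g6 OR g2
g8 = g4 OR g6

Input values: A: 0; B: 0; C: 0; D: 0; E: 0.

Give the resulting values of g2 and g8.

g1 = B NAND A = 0 NAND 0 = 1
g2 = D NAND C = 0 NAND 0 = 1
g3 = g1 AND C AND D = 1 AND 0 AND 0 = 0
g4 = g3 AND g1 = 0 AND 1 = 0
g5 = g3 XOR E = 0 XOR 0 = 0
g6 = g3 AND g5 = 0 AND 0 = 0
g8 = g4 OR g6 = 0 OR 0 = 0

g2 = 1, g8 = 0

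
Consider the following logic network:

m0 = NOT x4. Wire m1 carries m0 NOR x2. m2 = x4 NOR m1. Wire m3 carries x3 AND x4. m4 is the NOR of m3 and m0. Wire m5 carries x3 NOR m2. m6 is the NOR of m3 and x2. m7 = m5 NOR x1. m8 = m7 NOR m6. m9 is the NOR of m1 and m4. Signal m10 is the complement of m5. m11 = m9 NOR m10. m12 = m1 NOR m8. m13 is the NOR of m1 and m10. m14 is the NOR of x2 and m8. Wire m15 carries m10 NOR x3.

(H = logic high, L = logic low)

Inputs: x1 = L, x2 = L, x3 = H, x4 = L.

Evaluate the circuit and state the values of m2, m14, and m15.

m0 = NOT x4 = NOT L = H
m1 = m0 NOR x2 = H NOR L = L
m2 = x4 NOR m1 = L NOR L = H
m3 = x3 AND x4 = H AND L = L
m5 = x3 NOR m2 = H NOR H = L
m6 = m3 NOR x2 = L NOR L = H
m7 = m5 NOR x1 = L NOR L = H
m8 = m7 NOR m6 = H NOR H = L
m10 = NOT m5 = NOT L = H
m14 = x2 NOR m8 = L NOR L = H
m15 = m10 NOR x3 = H NOR H = L

m2 = H, m14 = H, m15 = L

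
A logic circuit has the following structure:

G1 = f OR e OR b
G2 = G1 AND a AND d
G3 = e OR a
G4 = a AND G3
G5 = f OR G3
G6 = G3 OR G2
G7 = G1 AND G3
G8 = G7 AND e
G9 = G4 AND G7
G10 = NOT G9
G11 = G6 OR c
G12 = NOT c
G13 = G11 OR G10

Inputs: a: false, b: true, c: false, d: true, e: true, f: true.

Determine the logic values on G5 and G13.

G5 = true  G13 = true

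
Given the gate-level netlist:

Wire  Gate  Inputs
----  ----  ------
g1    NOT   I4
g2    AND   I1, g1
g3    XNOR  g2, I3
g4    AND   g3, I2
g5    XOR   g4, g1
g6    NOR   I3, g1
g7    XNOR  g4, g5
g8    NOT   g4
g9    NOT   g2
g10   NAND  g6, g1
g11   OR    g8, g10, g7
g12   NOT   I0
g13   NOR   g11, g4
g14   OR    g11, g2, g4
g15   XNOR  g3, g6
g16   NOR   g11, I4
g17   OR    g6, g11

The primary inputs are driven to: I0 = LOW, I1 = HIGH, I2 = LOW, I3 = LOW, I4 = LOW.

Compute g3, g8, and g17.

g3 = LOW; g8 = HIGH; g17 = HIGH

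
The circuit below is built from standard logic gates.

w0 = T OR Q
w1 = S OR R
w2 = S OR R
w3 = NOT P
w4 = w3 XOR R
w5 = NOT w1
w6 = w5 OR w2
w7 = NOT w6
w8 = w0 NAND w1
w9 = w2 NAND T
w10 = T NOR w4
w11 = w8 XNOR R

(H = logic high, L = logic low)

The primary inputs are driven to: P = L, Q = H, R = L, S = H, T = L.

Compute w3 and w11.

w3 = H; w11 = H

w0 = T OR Q = L OR H = H
w1 = S OR R = H OR L = H
w3 = NOT P = NOT L = H
w8 = w0 NAND w1 = H NAND H = L
w11 = w8 XNOR R = L XNOR L = H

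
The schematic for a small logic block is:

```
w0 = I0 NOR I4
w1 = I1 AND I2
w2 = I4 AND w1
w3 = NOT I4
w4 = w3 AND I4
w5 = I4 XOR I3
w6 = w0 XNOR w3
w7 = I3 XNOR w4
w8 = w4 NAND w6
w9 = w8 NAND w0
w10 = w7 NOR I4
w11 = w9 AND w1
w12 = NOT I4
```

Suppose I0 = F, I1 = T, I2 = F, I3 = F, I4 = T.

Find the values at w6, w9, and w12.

w6 = T; w9 = T; w12 = F

w0 = I0 NOR I4 = F NOR T = F
w3 = NOT I4 = NOT T = F
w4 = w3 AND I4 = F AND T = F
w6 = w0 XNOR w3 = F XNOR F = T
w8 = w4 NAND w6 = F NAND T = T
w9 = w8 NAND w0 = T NAND F = T
w12 = NOT I4 = NOT T = F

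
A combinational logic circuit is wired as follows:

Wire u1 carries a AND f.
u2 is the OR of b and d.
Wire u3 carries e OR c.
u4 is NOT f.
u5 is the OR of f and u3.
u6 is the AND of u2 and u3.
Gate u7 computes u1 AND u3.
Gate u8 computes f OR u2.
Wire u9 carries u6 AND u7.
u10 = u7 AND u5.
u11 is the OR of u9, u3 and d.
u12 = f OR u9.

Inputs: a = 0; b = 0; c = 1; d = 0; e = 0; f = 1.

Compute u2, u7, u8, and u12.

u1 = a AND f = 0 AND 1 = 0
u2 = b OR d = 0 OR 0 = 0
u3 = e OR c = 0 OR 1 = 1
u6 = u2 AND u3 = 0 AND 1 = 0
u7 = u1 AND u3 = 0 AND 1 = 0
u8 = f OR u2 = 1 OR 0 = 1
u9 = u6 AND u7 = 0 AND 0 = 0
u12 = f OR u9 = 1 OR 0 = 1

u2 = 0; u7 = 0; u8 = 1; u12 = 1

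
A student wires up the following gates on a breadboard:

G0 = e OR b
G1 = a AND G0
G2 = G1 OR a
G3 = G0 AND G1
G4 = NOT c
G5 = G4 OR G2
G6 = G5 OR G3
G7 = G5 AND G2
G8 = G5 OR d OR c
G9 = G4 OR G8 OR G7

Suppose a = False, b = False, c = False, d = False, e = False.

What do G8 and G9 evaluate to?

G8 = True; G9 = True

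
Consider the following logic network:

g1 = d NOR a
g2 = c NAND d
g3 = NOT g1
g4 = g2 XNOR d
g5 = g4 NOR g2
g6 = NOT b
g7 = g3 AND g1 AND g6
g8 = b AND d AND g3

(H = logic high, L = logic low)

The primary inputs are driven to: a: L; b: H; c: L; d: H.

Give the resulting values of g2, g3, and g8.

g1 = d NOR a = H NOR L = L
g2 = c NAND d = L NAND H = H
g3 = NOT g1 = NOT L = H
g8 = b AND d AND g3 = H AND H AND H = H

g2 = H, g3 = H, g8 = H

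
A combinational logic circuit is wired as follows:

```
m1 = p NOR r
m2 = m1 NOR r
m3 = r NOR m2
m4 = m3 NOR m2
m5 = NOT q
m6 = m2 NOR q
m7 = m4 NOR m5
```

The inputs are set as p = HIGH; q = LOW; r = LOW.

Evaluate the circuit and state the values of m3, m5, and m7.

m1 = p NOR r = HIGH NOR LOW = LOW
m2 = m1 NOR r = LOW NOR LOW = HIGH
m3 = r NOR m2 = LOW NOR HIGH = LOW
m4 = m3 NOR m2 = LOW NOR HIGH = LOW
m5 = NOT q = NOT LOW = HIGH
m7 = m4 NOR m5 = LOW NOR HIGH = LOW

m3 = LOW; m5 = HIGH; m7 = LOW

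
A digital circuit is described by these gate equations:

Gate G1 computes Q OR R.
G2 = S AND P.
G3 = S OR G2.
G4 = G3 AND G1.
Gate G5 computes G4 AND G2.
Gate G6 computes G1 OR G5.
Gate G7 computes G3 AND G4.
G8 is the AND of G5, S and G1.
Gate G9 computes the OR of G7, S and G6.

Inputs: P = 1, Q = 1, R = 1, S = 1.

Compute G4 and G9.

G1 = Q OR R = 1 OR 1 = 1
G2 = S AND P = 1 AND 1 = 1
G3 = S OR G2 = 1 OR 1 = 1
G4 = G3 AND G1 = 1 AND 1 = 1
G5 = G4 AND G2 = 1 AND 1 = 1
G6 = G1 OR G5 = 1 OR 1 = 1
G7 = G3 AND G4 = 1 AND 1 = 1
G9 = G7 OR S OR G6 = 1 OR 1 OR 1 = 1

G4 = 1  G9 = 1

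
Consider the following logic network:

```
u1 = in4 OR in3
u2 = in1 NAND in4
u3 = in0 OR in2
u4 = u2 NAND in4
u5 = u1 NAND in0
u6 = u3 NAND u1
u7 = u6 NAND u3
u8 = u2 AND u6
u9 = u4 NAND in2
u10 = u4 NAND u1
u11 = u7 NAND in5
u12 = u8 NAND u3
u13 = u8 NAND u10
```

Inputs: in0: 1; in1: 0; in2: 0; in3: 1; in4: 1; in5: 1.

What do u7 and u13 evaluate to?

u7 = 1  u13 = 1

u1 = in4 OR in3 = 1 OR 1 = 1
u2 = in1 NAND in4 = 0 NAND 1 = 1
u3 = in0 OR in2 = 1 OR 0 = 1
u4 = u2 NAND in4 = 1 NAND 1 = 0
u6 = u3 NAND u1 = 1 NAND 1 = 0
u7 = u6 NAND u3 = 0 NAND 1 = 1
u8 = u2 AND u6 = 1 AND 0 = 0
u10 = u4 NAND u1 = 0 NAND 1 = 1
u13 = u8 NAND u10 = 0 NAND 1 = 1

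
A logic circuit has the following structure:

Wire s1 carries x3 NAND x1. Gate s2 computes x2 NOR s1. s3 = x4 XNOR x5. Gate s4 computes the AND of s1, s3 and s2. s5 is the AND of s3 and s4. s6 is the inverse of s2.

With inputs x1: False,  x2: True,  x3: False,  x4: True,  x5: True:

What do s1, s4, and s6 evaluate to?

s1 = True  s4 = False  s6 = True

s1 = x3 NAND x1 = False NAND False = True
s2 = x2 NOR s1 = True NOR True = False
s3 = x4 XNOR x5 = True XNOR True = True
s4 = s1 AND s3 AND s2 = True AND True AND False = False
s6 = NOT s2 = NOT False = True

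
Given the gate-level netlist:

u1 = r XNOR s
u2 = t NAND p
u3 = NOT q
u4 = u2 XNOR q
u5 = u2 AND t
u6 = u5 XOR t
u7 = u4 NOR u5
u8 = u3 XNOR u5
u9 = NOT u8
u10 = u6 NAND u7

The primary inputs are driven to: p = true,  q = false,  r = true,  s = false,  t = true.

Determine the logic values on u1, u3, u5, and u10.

u1 = false; u3 = true; u5 = false; u10 = true

u1 = r XNOR s = true XNOR false = false
u2 = t NAND p = true NAND true = false
u3 = NOT q = NOT false = true
u4 = u2 XNOR q = false XNOR false = true
u5 = u2 AND t = false AND true = false
u6 = u5 XOR t = false XOR true = true
u7 = u4 NOR u5 = true NOR false = false
u10 = u6 NAND u7 = true NAND false = true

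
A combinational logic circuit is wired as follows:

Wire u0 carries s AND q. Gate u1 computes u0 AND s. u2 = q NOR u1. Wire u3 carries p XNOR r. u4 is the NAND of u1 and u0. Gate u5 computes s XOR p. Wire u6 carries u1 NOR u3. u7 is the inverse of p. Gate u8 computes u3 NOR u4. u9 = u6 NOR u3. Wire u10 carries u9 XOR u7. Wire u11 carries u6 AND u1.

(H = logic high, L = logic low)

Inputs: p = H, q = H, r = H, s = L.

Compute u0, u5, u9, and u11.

u0 = L; u5 = H; u9 = L; u11 = L

u0 = s AND q = L AND H = L
u1 = u0 AND s = L AND L = L
u3 = p XNOR r = H XNOR H = H
u5 = s XOR p = L XOR H = H
u6 = u1 NOR u3 = L NOR H = L
u9 = u6 NOR u3 = L NOR H = L
u11 = u6 AND u1 = L AND L = L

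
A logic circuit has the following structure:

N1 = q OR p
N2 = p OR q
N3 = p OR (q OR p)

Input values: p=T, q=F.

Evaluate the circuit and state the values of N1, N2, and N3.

N1 = T, N2 = T, N3 = T

N1 = F OR T = T
N2 = T OR F = T
N3 = T OR (F OR T) = T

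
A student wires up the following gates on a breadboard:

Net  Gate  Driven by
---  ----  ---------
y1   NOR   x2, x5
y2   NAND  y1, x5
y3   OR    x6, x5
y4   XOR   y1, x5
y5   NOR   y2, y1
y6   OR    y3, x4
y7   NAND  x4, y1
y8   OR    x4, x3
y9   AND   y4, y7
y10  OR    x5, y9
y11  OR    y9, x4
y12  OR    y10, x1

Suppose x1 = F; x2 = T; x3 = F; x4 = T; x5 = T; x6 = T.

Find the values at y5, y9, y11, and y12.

y1 = x2 NOR x5 = T NOR T = F
y2 = y1 NAND x5 = F NAND T = T
y4 = y1 XOR x5 = F XOR T = T
y5 = y2 NOR y1 = T NOR F = F
y7 = x4 NAND y1 = T NAND F = T
y9 = y4 AND y7 = T AND T = T
y10 = x5 OR y9 = T OR T = T
y11 = y9 OR x4 = T OR T = T
y12 = y10 OR x1 = T OR F = T

y5 = F; y9 = T; y11 = T; y12 = T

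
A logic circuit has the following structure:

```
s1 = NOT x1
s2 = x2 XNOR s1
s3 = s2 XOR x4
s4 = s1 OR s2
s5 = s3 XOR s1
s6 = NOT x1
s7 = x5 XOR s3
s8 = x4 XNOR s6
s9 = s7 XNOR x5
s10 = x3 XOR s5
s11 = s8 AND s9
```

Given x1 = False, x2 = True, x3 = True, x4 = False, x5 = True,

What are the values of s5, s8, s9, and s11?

s5 = False; s8 = False; s9 = False; s11 = False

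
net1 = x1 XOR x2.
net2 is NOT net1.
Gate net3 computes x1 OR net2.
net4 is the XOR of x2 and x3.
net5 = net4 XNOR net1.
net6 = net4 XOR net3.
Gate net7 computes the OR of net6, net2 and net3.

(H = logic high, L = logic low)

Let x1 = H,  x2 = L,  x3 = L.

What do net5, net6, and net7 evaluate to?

net1 = x1 XOR x2 = H XOR L = H
net2 = NOT net1 = NOT H = L
net3 = x1 OR net2 = H OR L = H
net4 = x2 XOR x3 = L XOR L = L
net5 = net4 XNOR net1 = L XNOR H = L
net6 = net4 XOR net3 = L XOR H = H
net7 = net6 OR net2 OR net3 = H OR L OR H = H

net5 = L; net6 = H; net7 = H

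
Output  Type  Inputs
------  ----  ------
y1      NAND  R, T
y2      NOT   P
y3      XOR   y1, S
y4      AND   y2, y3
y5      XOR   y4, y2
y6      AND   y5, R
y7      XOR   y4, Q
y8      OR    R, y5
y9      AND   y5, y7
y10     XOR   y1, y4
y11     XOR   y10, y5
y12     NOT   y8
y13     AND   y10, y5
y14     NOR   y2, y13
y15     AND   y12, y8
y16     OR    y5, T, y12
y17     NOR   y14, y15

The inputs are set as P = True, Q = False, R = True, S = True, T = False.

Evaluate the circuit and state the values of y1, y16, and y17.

y1 = True, y16 = False, y17 = False

y1 = R NAND T = True NAND False = True
y2 = NOT P = NOT True = False
y3 = y1 XOR S = True XOR True = False
y4 = y2 AND y3 = False AND False = False
y5 = y4 XOR y2 = False XOR False = False
y8 = R OR y5 = True OR False = True
y10 = y1 XOR y4 = True XOR False = True
y12 = NOT y8 = NOT True = False
y13 = y10 AND y5 = True AND False = False
y14 = y2 NOR y13 = False NOR False = True
y15 = y12 AND y8 = False AND True = False
y16 = y5 OR T OR y12 = False OR False OR False = False
y17 = y14 NOR y15 = True NOR False = False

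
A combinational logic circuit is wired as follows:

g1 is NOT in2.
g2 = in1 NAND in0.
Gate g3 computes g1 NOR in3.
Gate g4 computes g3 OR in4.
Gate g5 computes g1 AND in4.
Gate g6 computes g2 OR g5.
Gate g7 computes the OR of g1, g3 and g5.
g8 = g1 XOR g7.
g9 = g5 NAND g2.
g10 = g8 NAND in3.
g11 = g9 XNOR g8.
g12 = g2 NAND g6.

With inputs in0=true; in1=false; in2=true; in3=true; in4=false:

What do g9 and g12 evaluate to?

g9 = true, g12 = false

g1 = NOT in2 = NOT true = false
g2 = in1 NAND in0 = false NAND true = true
g5 = g1 AND in4 = false AND false = false
g6 = g2 OR g5 = true OR false = true
g9 = g5 NAND g2 = false NAND true = true
g12 = g2 NAND g6 = true NAND true = false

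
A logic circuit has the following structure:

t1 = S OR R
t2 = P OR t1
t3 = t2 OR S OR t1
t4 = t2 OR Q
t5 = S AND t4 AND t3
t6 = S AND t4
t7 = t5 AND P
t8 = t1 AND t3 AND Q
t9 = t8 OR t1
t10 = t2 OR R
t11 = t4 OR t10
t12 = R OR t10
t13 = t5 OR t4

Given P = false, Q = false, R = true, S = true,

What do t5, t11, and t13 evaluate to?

t1 = S OR R = true OR true = true
t2 = P OR t1 = false OR true = true
t3 = t2 OR S OR t1 = true OR true OR true = true
t4 = t2 OR Q = true OR false = true
t5 = S AND t4 AND t3 = true AND true AND true = true
t10 = t2 OR R = true OR true = true
t11 = t4 OR t10 = true OR true = true
t13 = t5 OR t4 = true OR true = true

t5 = true; t11 = true; t13 = true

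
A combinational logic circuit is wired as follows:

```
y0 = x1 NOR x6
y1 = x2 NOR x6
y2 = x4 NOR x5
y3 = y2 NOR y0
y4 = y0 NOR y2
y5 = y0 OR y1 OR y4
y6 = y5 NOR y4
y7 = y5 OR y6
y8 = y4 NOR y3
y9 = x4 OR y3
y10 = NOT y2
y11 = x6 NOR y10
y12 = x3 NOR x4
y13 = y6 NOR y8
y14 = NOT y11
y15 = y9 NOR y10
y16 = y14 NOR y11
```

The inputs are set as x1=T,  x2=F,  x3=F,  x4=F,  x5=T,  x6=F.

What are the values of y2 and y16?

y2 = x4 NOR x5 = F NOR T = F
y10 = NOT y2 = NOT F = T
y11 = x6 NOR y10 = F NOR T = F
y14 = NOT y11 = NOT F = T
y16 = y14 NOR y11 = T NOR F = F

y2 = F  y16 = F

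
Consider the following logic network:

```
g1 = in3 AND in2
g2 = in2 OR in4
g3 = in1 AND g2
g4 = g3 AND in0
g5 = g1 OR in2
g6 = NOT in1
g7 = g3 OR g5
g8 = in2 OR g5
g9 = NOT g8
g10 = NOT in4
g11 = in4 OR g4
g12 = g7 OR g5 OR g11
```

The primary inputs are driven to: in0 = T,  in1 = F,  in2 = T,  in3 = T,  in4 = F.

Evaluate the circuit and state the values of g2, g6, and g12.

g2 = T  g6 = T  g12 = T

g1 = in3 AND in2 = T AND T = T
g2 = in2 OR in4 = T OR F = T
g3 = in1 AND g2 = F AND T = F
g4 = g3 AND in0 = F AND T = F
g5 = g1 OR in2 = T OR T = T
g6 = NOT in1 = NOT F = T
g7 = g3 OR g5 = F OR T = T
g11 = in4 OR g4 = F OR F = F
g12 = g7 OR g5 OR g11 = T OR T OR F = T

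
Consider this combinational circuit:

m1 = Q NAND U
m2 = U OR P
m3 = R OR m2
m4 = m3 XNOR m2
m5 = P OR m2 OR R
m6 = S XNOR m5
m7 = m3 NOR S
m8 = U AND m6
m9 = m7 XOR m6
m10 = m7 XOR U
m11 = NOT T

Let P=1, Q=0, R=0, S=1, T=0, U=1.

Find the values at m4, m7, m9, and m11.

m4 = 1, m7 = 0, m9 = 1, m11 = 1

m2 = U OR P = 1 OR 1 = 1
m3 = R OR m2 = 0 OR 1 = 1
m4 = m3 XNOR m2 = 1 XNOR 1 = 1
m5 = P OR m2 OR R = 1 OR 1 OR 0 = 1
m6 = S XNOR m5 = 1 XNOR 1 = 1
m7 = m3 NOR S = 1 NOR 1 = 0
m9 = m7 XOR m6 = 0 XOR 1 = 1
m11 = NOT T = NOT 0 = 1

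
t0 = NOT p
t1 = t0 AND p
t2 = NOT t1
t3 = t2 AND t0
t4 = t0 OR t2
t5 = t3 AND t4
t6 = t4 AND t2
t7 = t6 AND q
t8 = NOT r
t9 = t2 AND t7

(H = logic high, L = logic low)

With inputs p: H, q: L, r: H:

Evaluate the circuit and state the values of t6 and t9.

t0 = NOT p = NOT H = L
t1 = t0 AND p = L AND H = L
t2 = NOT t1 = NOT L = H
t4 = t0 OR t2 = L OR H = H
t6 = t4 AND t2 = H AND H = H
t7 = t6 AND q = H AND L = L
t9 = t2 AND t7 = H AND L = L

t6 = H, t9 = L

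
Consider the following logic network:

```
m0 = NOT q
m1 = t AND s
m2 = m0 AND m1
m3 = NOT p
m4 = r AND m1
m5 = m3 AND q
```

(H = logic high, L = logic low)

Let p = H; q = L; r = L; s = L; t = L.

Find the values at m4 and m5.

m4 = L; m5 = L

m1 = t AND s = L AND L = L
m3 = NOT p = NOT H = L
m4 = r AND m1 = L AND L = L
m5 = m3 AND q = L AND L = L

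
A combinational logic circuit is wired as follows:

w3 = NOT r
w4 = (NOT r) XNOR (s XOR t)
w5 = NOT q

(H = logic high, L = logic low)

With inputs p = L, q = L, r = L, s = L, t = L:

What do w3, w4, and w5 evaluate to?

w3 = NOT L = H
w4 = (NOT L) XNOR (L XOR L) = L
w5 = NOT L = H

w3 = H, w4 = L, w5 = H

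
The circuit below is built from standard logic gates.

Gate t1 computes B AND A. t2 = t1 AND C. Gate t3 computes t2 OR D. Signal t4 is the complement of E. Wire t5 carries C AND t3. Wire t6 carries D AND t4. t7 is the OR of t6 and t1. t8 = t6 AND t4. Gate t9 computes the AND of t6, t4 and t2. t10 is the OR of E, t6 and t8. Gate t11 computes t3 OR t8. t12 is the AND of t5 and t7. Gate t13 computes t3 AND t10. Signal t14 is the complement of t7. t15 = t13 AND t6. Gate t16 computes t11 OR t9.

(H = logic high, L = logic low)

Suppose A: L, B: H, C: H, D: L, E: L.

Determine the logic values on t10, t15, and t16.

t10 = L, t15 = L, t16 = L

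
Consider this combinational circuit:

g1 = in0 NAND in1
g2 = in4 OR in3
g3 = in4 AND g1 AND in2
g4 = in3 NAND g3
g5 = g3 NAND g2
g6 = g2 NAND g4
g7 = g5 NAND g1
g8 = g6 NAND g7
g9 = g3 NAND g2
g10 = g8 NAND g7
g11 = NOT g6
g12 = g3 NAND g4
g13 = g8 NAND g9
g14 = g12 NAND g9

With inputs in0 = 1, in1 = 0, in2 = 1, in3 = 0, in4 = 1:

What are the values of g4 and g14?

g4 = 1, g14 = 1

g1 = in0 NAND in1 = 1 NAND 0 = 1
g2 = in4 OR in3 = 1 OR 0 = 1
g3 = in4 AND g1 AND in2 = 1 AND 1 AND 1 = 1
g4 = in3 NAND g3 = 0 NAND 1 = 1
g9 = g3 NAND g2 = 1 NAND 1 = 0
g12 = g3 NAND g4 = 1 NAND 1 = 0
g14 = g12 NAND g9 = 0 NAND 0 = 1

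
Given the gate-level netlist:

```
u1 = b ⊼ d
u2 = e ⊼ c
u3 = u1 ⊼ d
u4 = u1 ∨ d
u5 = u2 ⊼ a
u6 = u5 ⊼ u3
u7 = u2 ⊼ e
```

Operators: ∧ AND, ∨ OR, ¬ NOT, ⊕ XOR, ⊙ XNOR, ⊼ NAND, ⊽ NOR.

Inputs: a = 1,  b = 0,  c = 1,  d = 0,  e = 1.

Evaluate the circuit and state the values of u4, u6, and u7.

u4 = 1, u6 = 0, u7 = 1

u1 = b NAND d = 0 NAND 0 = 1
u2 = e NAND c = 1 NAND 1 = 0
u3 = u1 NAND d = 1 NAND 0 = 1
u4 = u1 OR d = 1 OR 0 = 1
u5 = u2 NAND a = 0 NAND 1 = 1
u6 = u5 NAND u3 = 1 NAND 1 = 0
u7 = u2 NAND e = 0 NAND 1 = 1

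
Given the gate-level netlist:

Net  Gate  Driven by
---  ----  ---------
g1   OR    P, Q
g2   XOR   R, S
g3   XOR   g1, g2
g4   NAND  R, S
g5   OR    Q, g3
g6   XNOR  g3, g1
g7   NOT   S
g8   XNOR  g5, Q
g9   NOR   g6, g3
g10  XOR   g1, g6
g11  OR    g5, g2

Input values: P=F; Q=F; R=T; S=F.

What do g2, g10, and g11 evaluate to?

g2 = T  g10 = F  g11 = T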